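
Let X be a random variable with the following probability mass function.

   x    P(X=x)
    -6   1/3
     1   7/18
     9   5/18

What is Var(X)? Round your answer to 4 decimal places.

34.0988

E[X] = (1/3)·(-6) + (7/18)·1 + (5/18)·9 = 8/9
E[X²] = (1/3)·36 + (7/18)·1 + (5/18)·81 = 314/9
Var(X) = 314/9 − (8/9)² = 2762/81 ≈ 34.0988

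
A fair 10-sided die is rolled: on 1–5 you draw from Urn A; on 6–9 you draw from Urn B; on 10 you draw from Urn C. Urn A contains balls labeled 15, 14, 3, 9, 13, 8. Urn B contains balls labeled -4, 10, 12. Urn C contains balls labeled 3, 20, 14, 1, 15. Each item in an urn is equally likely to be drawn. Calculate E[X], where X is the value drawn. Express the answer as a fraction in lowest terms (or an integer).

E[X | Urn A] = (15 + 14 + 3 + 9 + 13 + 8)/6 = 31/3
E[X | Urn B] = (-4 + 10 + 12)/3 = 6
E[X | Urn C] = (3 + 20 + 14 + 1 + 15)/5 = 53/5
E[X] = (1/2)·31/3 + (2/5)·6 + (1/10)·53/5 = 647/75

647/75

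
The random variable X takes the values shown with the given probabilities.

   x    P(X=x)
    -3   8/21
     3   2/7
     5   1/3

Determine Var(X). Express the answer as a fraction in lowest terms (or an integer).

5480/441

E[X] = (8/21)·(-3) + (2/7)·3 + (1/3)·5 = 29/21
E[X²] = (8/21)·9 + (2/7)·9 + (1/3)·25 = 43/3
Var(X) = 43/3 − (29/21)² = 5480/441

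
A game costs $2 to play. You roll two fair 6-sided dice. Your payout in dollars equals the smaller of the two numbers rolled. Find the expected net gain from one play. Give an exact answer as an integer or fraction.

19/36 dollars

Distribution of the smaller of the two numbers rolled: 1 w.p. 11/36, 2 w.p. 1/4, 3 w.p. 7/36, 4 w.p. 5/36, 5 w.p. 1/12, 6 w.p. 1/36
E[payout] = (11/36)·1 + (1/4)·2 + (7/36)·3 + (5/36)·4 + (1/12)·5 + (1/36)·6 = 91/36
Expected profit = 91/36 − 2 = 19/36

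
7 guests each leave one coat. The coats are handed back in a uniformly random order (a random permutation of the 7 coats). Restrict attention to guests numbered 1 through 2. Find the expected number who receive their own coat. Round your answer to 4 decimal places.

Let Xᵢ = 1 if person i gets their own coat. For each i, P(Xᵢ=1) = 1/7.
By linearity of expectation, E[X₁+…+X_2] = 2·(1/7) = 2/7.
≈ 0.2857

0.2857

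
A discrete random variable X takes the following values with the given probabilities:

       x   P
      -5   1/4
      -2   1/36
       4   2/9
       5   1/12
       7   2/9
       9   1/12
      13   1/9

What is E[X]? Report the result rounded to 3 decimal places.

3.750

E[X] = (1/4)·(-5) + (1/36)·(-2) + (2/9)·4 + (1/12)·5 + (2/9)·7 + (1/12)·9 + (1/9)·13
     = 15/4 ≈ 3.750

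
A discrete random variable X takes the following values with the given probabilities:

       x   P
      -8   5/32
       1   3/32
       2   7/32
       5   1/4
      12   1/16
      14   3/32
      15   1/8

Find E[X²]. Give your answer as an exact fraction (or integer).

E[X²] = (5/32)·64 + (3/32)·1 + (7/32)·4 + (1/4)·25 + (1/16)·144 + (3/32)·196 + (1/8)·225
     = 2327/32

2327/32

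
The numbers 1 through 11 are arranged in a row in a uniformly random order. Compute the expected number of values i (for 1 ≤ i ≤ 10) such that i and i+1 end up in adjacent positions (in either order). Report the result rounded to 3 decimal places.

For each i ∈ {1,…,10}, let Xᵢ = 1 if i and i+1 are adjacent. P(Xᵢ=1) = 2·(11−1)!/11! = 2/11.
By linearity, E[ΣXᵢ] = (10)·(2/11) = 20/11.
≈ 1.818

1.818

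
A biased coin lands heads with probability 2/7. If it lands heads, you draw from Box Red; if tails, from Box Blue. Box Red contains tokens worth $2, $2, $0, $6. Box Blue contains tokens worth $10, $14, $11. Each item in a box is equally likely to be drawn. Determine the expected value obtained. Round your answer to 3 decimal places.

E[X | Box Red] = (2 + 2 + 0 + 6)/4 = 5/2
E[X | Box Blue] = (10 + 14 + 11)/3 = 35/3
E[X] = (2/7)·5/2 + (5/7)·35/3 = 190/21 ≈ 9.048

$9.048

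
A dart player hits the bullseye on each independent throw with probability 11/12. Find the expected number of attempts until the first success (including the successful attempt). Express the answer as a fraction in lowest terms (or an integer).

For a geometric distribution, E[trials] = 1/p = 1/(11/12) = 12/11.

12/11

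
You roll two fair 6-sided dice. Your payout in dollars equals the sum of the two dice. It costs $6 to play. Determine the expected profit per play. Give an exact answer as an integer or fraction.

$1

Distribution of the sum of the two dice: 2 w.p. 1/36, 3 w.p. 1/18, 4 w.p. 1/12, 5 w.p. 1/9, 6 w.p. 5/36, 7 w.p. 1/6, …
E[payout] = (1/36)·2 + (1/18)·3 + (1/12)·4 + (1/9)·5 + (5/36)·6 + (1/6)·7 + (5/36)·8 + (1/9)·9 + (1/12)·10 + (1/18)·11 + (1/36)·12 = 7
Expected profit = 7 − 6 = 1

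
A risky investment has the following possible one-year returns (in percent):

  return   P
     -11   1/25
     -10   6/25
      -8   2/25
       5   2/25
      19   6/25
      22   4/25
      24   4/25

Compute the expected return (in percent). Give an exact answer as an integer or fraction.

E[X] = (1/25)·(-11) + (6/25)·(-10) + (2/25)·(-8) + (2/25)·5 + (6/25)·19 + (4/25)·22 + (4/25)·24
     = 221/25

221/25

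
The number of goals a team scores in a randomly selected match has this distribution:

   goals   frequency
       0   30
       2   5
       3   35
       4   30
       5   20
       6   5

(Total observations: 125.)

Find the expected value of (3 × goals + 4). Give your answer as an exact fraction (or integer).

Total = 125, so P(goals=0) = 30/125, etc.
E[3x+4] = (6/25)·4 + (1/25)·10 + (7/25)·13 + (6/25)·16 + (4/25)·19 + (1/25)·22
     = 319/25

319/25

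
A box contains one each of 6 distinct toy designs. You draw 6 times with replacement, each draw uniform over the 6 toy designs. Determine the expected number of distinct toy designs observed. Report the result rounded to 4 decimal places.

Let Xⱼ=1 if type j appears at least once. P(Xⱼ=1) = 1 − ((6−1)/6)^6 = 31031/46656.
E[#distinct] = 6·31031/46656 = 31031/7776.
≈ 3.9906

3.9906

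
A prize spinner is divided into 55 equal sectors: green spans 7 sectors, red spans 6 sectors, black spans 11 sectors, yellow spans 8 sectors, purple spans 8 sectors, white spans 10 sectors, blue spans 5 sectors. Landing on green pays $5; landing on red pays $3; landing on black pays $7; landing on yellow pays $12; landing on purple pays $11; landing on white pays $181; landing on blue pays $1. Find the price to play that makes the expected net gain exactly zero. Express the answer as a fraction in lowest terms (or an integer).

E[payout] = (7/55)·5 + (6/55)·3 + (11/55)·7 + (8/55)·12 + (8/55)·11 + (10/55)·181 + (5/55)·1 = 2129/55
Fair fee = E[payout] = 2129/55

2129/55 dollars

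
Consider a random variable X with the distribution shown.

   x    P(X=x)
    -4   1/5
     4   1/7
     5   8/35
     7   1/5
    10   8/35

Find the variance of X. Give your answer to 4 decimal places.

E[X] = (1/5)·(-4) + (1/7)·4 + (8/35)·5 + (1/5)·7 + (8/35)·10 = 23/5
E[X²] = (1/5)·16 + (1/7)·16 + (8/35)·25 + (1/5)·49 + (8/35)·100 = 307/7
Var(X) = 307/7 − (23/5)² = 3972/175 ≈ 22.6971

22.6971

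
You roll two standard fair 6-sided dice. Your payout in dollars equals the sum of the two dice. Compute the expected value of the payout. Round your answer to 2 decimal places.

$7.00

Distribution of the sum of the two dice: 2 w.p. 1/36, 3 w.p. 1/18, 4 w.p. 1/12, 5 w.p. 1/9, 6 w.p. 5/36, 7 w.p. 1/6, …
E[payout] = (1/36)·2 + (1/18)·3 + (1/12)·4 + (1/9)·5 + (5/36)·6 + (1/6)·7 + (5/36)·8 + (1/9)·9 + (1/12)·10 + (1/18)·11 + (1/36)·12 = 7
≈ $7.00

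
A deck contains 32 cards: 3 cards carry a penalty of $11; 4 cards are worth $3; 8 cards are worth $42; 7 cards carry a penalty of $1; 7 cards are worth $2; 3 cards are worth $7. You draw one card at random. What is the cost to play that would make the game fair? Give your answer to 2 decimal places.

E[payout] = (3/32)·(-11) + (4/32)·3 + (8/32)·42 + (7/32)·(-1) + (7/32)·2 + (3/32)·7 = 343/32
Fair fee = E[payout] = 343/32 ≈ $10.72

$10.72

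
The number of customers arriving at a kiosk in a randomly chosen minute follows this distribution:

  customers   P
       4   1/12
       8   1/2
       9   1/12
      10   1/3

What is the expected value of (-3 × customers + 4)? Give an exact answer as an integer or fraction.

E[-3x+4] = (1/12)·(-8) + (1/2)·(-20) + (1/12)·(-23) + (1/3)·(-26)
     = -85/4

-85/4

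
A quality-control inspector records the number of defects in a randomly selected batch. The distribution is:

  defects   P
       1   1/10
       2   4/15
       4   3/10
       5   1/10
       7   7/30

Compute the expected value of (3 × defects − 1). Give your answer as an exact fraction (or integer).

109/10

E[3x-1] = (1/10)·2 + (4/15)·5 + (3/10)·11 + (1/10)·14 + (7/30)·20
     = 109/10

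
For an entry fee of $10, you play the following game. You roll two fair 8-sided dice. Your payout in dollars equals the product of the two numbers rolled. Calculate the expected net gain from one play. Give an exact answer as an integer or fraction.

Distribution of the product of the two numbers rolled: 1 w.p. 1/64, 2 w.p. 1/32, 3 w.p. 1/32, 4 w.p. 3/64, 5 w.p. 1/32, 6 w.p. 1/16, …
E[payout] = (1/64)·1 + (1/32)·2 + (1/32)·3 + (3/64)·4 + (1/32)·5 + (1/16)·6 + (1/32)·7 + (1/16)·8 + (1/64)·9 + (1/32)·10 + (1/16)·12 + (1/32)·14 + (1/32)·15 + (3/64)·16 + (1/32)·18 + (1/32)·20 + (1/32)·21 + (1/16)·24 + (1/64)·25 + (1/32)·28 + (1/32)·30 + (1/32)·32 + (1/32)·35 + (1/64)·36 + (1/32)·40 + (1/32)·42 + (1/32)·48 + (1/64)·49 + (1/32)·56 + (1/64)·64 = 81/4
Expected profit = 81/4 − 10 = 41/4

41/4 dollars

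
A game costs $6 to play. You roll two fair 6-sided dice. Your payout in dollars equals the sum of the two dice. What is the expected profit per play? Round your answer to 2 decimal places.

$1.00

Distribution of the sum of the two dice: 2 w.p. 1/36, 3 w.p. 1/18, 4 w.p. 1/12, 5 w.p. 1/9, 6 w.p. 5/36, 7 w.p. 1/6, …
E[payout] = (1/36)·2 + (1/18)·3 + (1/12)·4 + (1/9)·5 + (5/36)·6 + (1/6)·7 + (5/36)·8 + (1/9)·9 + (1/12)·10 + (1/18)·11 + (1/36)·12 = 7
Expected profit = 7 − 6 = 1 ≈ $1.00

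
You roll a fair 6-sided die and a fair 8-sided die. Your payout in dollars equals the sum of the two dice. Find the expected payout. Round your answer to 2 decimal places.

$8.00

Distribution of the sum of the two dice: 2 w.p. 1/48, 3 w.p. 1/24, 4 w.p. 1/16, 5 w.p. 1/12, 6 w.p. 5/48, 7 w.p. 1/8, …
E[payout] = (1/48)·2 + (1/24)·3 + (1/16)·4 + (1/12)·5 + (5/48)·6 + (1/8)·7 + (1/8)·8 + (1/8)·9 + (5/48)·10 + (1/12)·11 + (1/16)·12 + (1/24)·13 + (1/48)·14 = 8
≈ $8.00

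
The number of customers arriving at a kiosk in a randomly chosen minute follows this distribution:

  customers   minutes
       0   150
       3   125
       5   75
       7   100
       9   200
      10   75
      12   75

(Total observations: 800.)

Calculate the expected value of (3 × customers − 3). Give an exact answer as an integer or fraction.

123/8

Total = 800, so P(customers=0) = 150/800, etc.
E[3x-3] = (3/16)·(-3) + (5/32)·6 + (3/32)·12 + (1/8)·18 + (1/4)·24 + (3/32)·27 + (3/32)·33
     = 123/8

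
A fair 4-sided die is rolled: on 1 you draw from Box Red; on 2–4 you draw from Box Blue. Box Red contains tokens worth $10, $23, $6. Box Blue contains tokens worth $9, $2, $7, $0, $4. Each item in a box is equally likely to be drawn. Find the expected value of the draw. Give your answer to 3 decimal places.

E[X | Box Red] = (10 + 23 + 6)/3 = 13
E[X | Box Blue] = (9 + 2 + 7 + 0 + 4)/5 = 22/5
E[X] = (1/4)·13 + (3/4)·22/5 = 131/20 ≈ 6.550

$6.550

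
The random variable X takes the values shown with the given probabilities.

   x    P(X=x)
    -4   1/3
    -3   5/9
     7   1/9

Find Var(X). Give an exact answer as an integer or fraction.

878/81

E[X] = (1/3)·(-4) + (5/9)·(-3) + (1/9)·7 = -20/9
E[X²] = (1/3)·16 + (5/9)·9 + (1/9)·49 = 142/9
Var(X) = 142/9 − (-20/9)² = 878/81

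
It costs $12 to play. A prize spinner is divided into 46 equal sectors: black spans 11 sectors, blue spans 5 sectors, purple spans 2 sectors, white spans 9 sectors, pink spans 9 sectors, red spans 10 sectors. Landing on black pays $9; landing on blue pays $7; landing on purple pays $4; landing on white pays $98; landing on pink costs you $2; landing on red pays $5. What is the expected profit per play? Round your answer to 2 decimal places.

$10.96

E[payout] = (11/46)·9 + (5/46)·7 + (2/46)·4 + (9/46)·98 + (9/46)·(-2) + (10/46)·5 = 528/23
Expected profit = 528/23 − 12 = 252/23 ≈ $10.96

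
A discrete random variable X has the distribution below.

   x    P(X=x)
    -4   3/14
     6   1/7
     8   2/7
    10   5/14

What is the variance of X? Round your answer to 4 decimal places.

28.2653

E[X] = (3/14)·(-4) + (1/7)·6 + (2/7)·8 + (5/14)·10 = 41/7
E[X²] = (3/14)·16 + (1/7)·36 + (2/7)·64 + (5/14)·100 = 438/7
Var(X) = 438/7 − (41/7)² = 1385/49 ≈ 28.2653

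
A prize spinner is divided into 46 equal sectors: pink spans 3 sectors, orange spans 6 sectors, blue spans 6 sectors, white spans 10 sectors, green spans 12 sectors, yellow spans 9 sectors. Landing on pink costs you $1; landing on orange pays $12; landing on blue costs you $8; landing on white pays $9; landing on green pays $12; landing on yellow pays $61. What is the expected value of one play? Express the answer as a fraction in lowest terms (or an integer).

402/23 dollars

E[payout] = (3/46)·(-1) + (6/46)·12 + (6/46)·(-8) + (10/46)·9 + (12/46)·12 + (9/46)·61 = 402/23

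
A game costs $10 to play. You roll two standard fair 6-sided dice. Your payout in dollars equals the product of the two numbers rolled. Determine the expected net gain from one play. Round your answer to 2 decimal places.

Distribution of the product of the two numbers rolled: 1 w.p. 1/36, 2 w.p. 1/18, 3 w.p. 1/18, 4 w.p. 1/12, 5 w.p. 1/18, 6 w.p. 1/9, …
E[payout] = (1/36)·1 + (1/18)·2 + (1/18)·3 + (1/12)·4 + (1/18)·5 + (1/9)·6 + (1/18)·8 + (1/36)·9 + (1/18)·10 + (1/9)·12 + (1/18)·15 + (1/36)·16 + (1/18)·18 + (1/18)·20 + (1/18)·24 + (1/36)·25 + (1/18)·30 + (1/36)·36 = 49/4
Expected profit = 49/4 − 10 = 9/4 ≈ $2.25

$2.25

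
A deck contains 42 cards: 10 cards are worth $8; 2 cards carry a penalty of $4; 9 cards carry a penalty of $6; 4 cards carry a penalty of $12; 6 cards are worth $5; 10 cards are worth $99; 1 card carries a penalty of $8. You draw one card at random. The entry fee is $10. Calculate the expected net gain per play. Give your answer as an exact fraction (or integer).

281/21 dollars

E[payout] = (10/42)·8 + (2/42)·(-4) + (9/42)·(-6) + (4/42)·(-12) + (6/42)·5 + (10/42)·99 + (1/42)·(-8) = 491/21
Expected profit = 491/21 − 10 = 281/21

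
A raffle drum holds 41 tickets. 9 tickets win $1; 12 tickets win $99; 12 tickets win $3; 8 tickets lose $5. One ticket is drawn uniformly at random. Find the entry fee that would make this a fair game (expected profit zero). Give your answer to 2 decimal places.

E[payout] = (9/41)·1 + (12/41)·99 + (12/41)·3 + (8/41)·(-5) = 1193/41
Fair fee = E[payout] = 1193/41 ≈ $29.10

$29.10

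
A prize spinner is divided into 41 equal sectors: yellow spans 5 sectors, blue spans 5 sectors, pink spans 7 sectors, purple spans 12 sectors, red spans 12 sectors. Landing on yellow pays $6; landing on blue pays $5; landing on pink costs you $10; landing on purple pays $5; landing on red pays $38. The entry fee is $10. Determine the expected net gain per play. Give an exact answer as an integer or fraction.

E[payout] = (5/41)·6 + (5/41)·5 + (7/41)·(-10) + (12/41)·5 + (12/41)·38 = 501/41
Expected profit = 501/41 − 10 = 91/41

91/41 dollars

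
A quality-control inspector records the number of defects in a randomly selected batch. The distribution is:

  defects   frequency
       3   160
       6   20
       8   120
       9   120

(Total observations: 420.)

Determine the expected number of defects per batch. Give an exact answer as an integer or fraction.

44/7

Total = 420, so P(defects=3) = 160/420, etc.
E[X] = (8/21)·3 + (1/21)·6 + (2/7)·8 + (2/7)·9
     = 44/7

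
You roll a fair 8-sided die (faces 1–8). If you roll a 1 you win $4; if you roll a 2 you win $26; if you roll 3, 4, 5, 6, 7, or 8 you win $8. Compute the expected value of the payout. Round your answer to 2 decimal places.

$9.75

E[payout] = (1/8)·4 + (3/4)·8 + (1/8)·26 = 39/4
≈ $9.75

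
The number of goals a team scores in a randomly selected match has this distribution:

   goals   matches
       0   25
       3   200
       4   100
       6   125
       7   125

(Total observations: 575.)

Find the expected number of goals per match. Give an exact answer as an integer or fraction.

Total = 575, so P(goals=0) = 25/575, etc.
E[X] = (1/23)·0 + (8/23)·3 + (4/23)·4 + (5/23)·6 + (5/23)·7
     = 105/23

105/23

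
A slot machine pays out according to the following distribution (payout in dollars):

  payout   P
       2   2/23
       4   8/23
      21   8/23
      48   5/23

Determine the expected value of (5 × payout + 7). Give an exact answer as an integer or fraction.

2381/23

E[5x+7] = (2/23)·17 + (8/23)·27 + (8/23)·112 + (5/23)·247
     = 2381/23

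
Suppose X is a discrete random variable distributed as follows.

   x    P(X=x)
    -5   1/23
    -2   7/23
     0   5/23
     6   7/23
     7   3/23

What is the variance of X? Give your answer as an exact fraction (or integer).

E[X] = (1/23)·(-5) + (7/23)·(-2) + (5/23)·0 + (7/23)·6 + (3/23)·7 = 44/23
E[X²] = (1/23)·25 + (7/23)·4 + (5/23)·0 + (7/23)·36 + (3/23)·49 = 452/23
Var(X) = 452/23 − (44/23)² = 8460/529

8460/529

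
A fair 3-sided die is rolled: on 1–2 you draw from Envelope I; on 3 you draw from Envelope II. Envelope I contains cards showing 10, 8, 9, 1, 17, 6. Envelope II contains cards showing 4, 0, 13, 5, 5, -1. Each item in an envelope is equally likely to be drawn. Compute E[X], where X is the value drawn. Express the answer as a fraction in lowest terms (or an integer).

E[X | Envelope I] = (10 + 8 + 9 + 1 + 17 + 6)/6 = 17/2
E[X | Envelope II] = (4 + 0 + 13 + 5 + 5 − 1)/6 = 13/3
E[X] = (2/3)·17/2 + (1/3)·13/3 = 64/9

64/9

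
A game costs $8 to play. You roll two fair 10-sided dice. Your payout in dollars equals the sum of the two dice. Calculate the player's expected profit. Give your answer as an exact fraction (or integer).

Distribution of the sum of the two dice: 2 w.p. 1/100, 3 w.p. 1/50, 4 w.p. 3/100, 5 w.p. 1/25, 6 w.p. 1/20, 7 w.p. 3/50, …
E[payout] = (1/100)·2 + (1/50)·3 + (3/100)·4 + (1/25)·5 + (1/20)·6 + (3/50)·7 + (7/100)·8 + (2/25)·9 + (9/100)·10 + (1/10)·11 + (9/100)·12 + (2/25)·13 + (7/100)·14 + (3/50)·15 + (1/20)·16 + (1/25)·17 + (3/100)·18 + (1/50)·19 + (1/100)·20 = 11
Expected profit = 11 − 8 = 3

$3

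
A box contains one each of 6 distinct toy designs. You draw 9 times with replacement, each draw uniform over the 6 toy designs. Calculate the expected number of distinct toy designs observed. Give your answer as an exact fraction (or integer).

8124571/1679616

Let Xⱼ=1 if type j appears at least once. P(Xⱼ=1) = 1 − ((6−1)/6)^9 = 8124571/10077696.
E[#distinct] = 6·8124571/10077696 = 8124571/1679616.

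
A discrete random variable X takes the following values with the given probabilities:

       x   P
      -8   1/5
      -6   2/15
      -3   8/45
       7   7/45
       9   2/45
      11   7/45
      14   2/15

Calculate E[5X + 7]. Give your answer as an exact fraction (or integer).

E[5x+7] = (1/5)·(-33) + (2/15)·(-23) + (8/45)·(-8) + (7/45)·42 + (2/45)·52 + (7/45)·62 + (2/15)·77
     = 53/3

53/3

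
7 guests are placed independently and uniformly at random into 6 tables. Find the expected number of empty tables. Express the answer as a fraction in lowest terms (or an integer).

78125/46656

Let Xⱼ=1 if table j is empty. P(Xⱼ=1) = ((6-1)/6)^7 = 78125/279936.
By linearity, E[#empty] = 6·78125/279936 = 78125/46656.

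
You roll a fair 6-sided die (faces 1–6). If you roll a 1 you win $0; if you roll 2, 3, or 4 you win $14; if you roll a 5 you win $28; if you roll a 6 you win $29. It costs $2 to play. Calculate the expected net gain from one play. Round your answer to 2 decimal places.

$14.50

E[payout] = (1/6)·0 + (1/2)·14 + (1/6)·28 + (1/6)·29 = 33/2
Expected profit = 33/2 − 2 = 29/2 ≈ $14.50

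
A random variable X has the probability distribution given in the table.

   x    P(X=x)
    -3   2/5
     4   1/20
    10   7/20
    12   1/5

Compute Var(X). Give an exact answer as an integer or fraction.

4419/100

E[X] = (2/5)·(-3) + (1/20)·4 + (7/20)·10 + (1/5)·12 = 49/10
E[X²] = (2/5)·9 + (1/20)·16 + (7/20)·100 + (1/5)·144 = 341/5
Var(X) = 341/5 − (49/10)² = 4419/100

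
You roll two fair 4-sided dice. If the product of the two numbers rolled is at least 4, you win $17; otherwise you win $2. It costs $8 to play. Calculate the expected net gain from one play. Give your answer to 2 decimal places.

E[payout] = (5/16)·2 + (11/16)·17 = 197/16
Expected profit = 197/16 − 8 = 69/16 ≈ $4.31

$4.31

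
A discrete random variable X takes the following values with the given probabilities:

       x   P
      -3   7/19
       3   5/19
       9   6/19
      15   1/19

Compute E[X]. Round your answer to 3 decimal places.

E[X] = (7/19)·(-3) + (5/19)·3 + (6/19)·9 + (1/19)·15
     = 63/19 ≈ 3.316

3.316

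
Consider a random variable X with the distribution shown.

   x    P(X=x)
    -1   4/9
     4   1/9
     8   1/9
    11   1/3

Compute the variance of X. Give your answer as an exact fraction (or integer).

E[X] = (4/9)·(-1) + (1/9)·4 + (1/9)·8 + (1/3)·11 = 41/9
E[X²] = (4/9)·1 + (1/9)·16 + (1/9)·64 + (1/3)·121 = 149/3
Var(X) = 149/3 − (41/9)² = 2342/81

2342/81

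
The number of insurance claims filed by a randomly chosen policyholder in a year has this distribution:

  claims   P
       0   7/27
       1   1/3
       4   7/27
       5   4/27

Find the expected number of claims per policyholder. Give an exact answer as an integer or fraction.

E[X] = (7/27)·0 + (1/3)·1 + (7/27)·4 + (4/27)·5
     = 19/9

19/9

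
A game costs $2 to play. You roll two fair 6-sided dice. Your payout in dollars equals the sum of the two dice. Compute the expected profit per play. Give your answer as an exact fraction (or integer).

Distribution of the sum of the two dice: 2 w.p. 1/36, 3 w.p. 1/18, 4 w.p. 1/12, 5 w.p. 1/9, 6 w.p. 5/36, 7 w.p. 1/6, …
E[payout] = (1/36)·2 + (1/18)·3 + (1/12)·4 + (1/9)·5 + (5/36)·6 + (1/6)·7 + (5/36)·8 + (1/9)·9 + (1/12)·10 + (1/18)·11 + (1/36)·12 = 7
Expected profit = 7 − 2 = 5

$5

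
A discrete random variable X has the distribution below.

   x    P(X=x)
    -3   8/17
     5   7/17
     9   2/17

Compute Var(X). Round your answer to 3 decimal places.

E[X] = (8/17)·(-3) + (7/17)·5 + (2/17)·9 = 29/17
E[X²] = (8/17)·9 + (7/17)·25 + (2/17)·81 = 409/17
Var(X) = 409/17 − (29/17)² = 6112/289 ≈ 21.149

21.149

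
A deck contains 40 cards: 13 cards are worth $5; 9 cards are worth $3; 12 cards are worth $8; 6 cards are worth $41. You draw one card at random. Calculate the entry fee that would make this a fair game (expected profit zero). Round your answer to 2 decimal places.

E[payout] = (13/40)·5 + (9/40)·3 + (12/40)·8 + (6/40)·41 = 217/20
Fair fee = E[payout] = 217/20 ≈ $10.85

$10.85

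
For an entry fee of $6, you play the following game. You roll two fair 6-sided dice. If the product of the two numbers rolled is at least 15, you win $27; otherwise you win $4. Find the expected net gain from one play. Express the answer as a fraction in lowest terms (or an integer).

E[payout] = (23/36)·4 + (13/36)·27 = 443/36
Expected profit = 443/36 − 6 = 227/36

227/36 dollars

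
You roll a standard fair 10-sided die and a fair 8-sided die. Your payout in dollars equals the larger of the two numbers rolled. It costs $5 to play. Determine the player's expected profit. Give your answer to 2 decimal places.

$1.55

Distribution of the larger of the two numbers rolled: 1 w.p. 1/80, 2 w.p. 3/80, 3 w.p. 1/16, 4 w.p. 7/80, 5 w.p. 9/80, 6 w.p. 11/80, …
E[payout] = (1/80)·1 + (3/80)·2 + (1/16)·3 + (7/80)·4 + (9/80)·5 + (11/80)·6 + (13/80)·7 + (3/16)·8 + (1/10)·9 + (1/10)·10 = 131/20
Expected profit = 131/20 − 5 = 31/20 ≈ $1.55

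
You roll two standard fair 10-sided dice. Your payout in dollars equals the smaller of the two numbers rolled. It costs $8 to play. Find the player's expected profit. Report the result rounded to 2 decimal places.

Distribution of the smaller of the two numbers rolled: 1 w.p. 19/100, 2 w.p. 17/100, 3 w.p. 3/20, 4 w.p. 13/100, 5 w.p. 11/100, 6 w.p. 9/100, …
E[payout] = (19/100)·1 + (17/100)·2 + (3/20)·3 + (13/100)·4 + (11/100)·5 + (9/100)·6 + (7/100)·7 + (1/20)·8 + (3/100)·9 + (1/100)·10 = 77/20
Expected profit = 77/20 − 8 = -83/20 ≈ -$4.15

-$4.15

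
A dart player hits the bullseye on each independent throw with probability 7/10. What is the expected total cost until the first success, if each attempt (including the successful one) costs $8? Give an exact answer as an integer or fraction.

80/7 dollars

E[#attempts] = 1/p = 10/7; E[cost] = 8·10/7 = 80/7.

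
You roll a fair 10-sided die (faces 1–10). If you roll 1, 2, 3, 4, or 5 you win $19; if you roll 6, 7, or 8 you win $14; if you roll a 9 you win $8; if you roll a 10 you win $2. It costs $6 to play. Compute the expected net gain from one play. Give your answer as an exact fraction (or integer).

E[payout] = (1/10)·2 + (1/10)·8 + (3/10)·14 + (1/2)·19 = 147/10
Expected profit = 147/10 − 6 = 87/10

87/10 dollars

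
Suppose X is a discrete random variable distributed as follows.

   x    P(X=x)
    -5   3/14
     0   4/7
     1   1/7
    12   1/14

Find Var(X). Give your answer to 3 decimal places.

15.781

E[X] = (3/14)·(-5) + (4/7)·0 + (1/7)·1 + (1/14)·12 = -1/14
E[X²] = (3/14)·25 + (4/7)·0 + (1/7)·1 + (1/14)·144 = 221/14
Var(X) = 221/14 − (-1/14)² = 3093/196 ≈ 15.781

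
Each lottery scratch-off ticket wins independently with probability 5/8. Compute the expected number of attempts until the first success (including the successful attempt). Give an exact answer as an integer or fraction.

For a geometric distribution, E[trials] = 1/p = 1/(5/8) = 8/5.

8/5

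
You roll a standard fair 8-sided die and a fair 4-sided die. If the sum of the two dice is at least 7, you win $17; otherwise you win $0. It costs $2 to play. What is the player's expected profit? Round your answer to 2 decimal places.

E[payout] = (7/16)·0 + (9/16)·17 = 153/16
Expected profit = 153/16 − 2 = 121/16 ≈ $7.56

$7.56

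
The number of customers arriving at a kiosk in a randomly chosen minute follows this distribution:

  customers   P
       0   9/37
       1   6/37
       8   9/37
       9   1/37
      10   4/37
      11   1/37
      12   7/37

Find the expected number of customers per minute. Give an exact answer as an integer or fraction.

6

E[X] = (9/37)·0 + (6/37)·1 + (9/37)·8 + (1/37)·9 + (4/37)·10 + (1/37)·11 + (7/37)·12
     = 6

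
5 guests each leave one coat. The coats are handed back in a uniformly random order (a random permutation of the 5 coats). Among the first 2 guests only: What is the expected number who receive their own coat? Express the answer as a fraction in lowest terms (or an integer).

Let Xᵢ = 1 if person i gets their own coat. For each i, P(Xᵢ=1) = 1/5.
By linearity of expectation, E[X₁+…+X_2] = 2·(1/5) = 2/5.

2/5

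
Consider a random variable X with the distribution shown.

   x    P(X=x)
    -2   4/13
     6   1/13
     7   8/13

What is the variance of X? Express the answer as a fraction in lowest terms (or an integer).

E[X] = (4/13)·(-2) + (1/13)·6 + (8/13)·7 = 54/13
E[X²] = (4/13)·4 + (1/13)·36 + (8/13)·49 = 444/13
Var(X) = 444/13 − (54/13)² = 2856/169

2856/169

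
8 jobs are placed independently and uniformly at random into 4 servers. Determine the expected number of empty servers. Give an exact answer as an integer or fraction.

6561/16384

Let Xⱼ=1 if server j is empty. P(Xⱼ=1) = ((4-1)/4)^8 = 6561/65536.
By linearity, E[#empty] = 4·6561/65536 = 6561/16384.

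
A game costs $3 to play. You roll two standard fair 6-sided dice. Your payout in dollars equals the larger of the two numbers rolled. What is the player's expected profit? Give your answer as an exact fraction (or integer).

53/36 dollars

Distribution of the larger of the two numbers rolled: 1 w.p. 1/36, 2 w.p. 1/12, 3 w.p. 5/36, 4 w.p. 7/36, 5 w.p. 1/4, 6 w.p. 11/36
E[payout] = (1/36)·1 + (1/12)·2 + (5/36)·3 + (7/36)·4 + (1/4)·5 + (11/36)·6 = 161/36
Expected profit = 161/36 − 3 = 53/36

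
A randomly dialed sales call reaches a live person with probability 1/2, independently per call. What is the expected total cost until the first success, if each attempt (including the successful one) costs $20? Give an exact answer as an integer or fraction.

$40

E[#attempts] = 1/p = 2; E[cost] = 20·2 = 40.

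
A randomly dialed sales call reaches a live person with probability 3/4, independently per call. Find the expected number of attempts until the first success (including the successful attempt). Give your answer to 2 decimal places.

For a geometric distribution, E[trials] = 1/p = 1/(3/4) = 4/3.
≈ 1.33

1.33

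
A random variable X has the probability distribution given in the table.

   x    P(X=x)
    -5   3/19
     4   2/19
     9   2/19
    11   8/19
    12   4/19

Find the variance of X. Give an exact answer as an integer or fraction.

E[X] = (3/19)·(-5) + (2/19)·4 + (2/19)·9 + (8/19)·11 + (4/19)·12 = 147/19
E[X²] = (3/19)·25 + (2/19)·16 + (2/19)·81 + (8/19)·121 + (4/19)·144 = 1813/19
Var(X) = 1813/19 − (147/19)² = 12838/361

12838/361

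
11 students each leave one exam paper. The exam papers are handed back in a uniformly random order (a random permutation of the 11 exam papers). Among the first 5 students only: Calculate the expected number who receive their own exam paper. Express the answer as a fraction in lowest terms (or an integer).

5/11

Let Xᵢ = 1 if person i gets their own exam paper. For each i, P(Xᵢ=1) = 1/11.
By linearity of expectation, E[X₁+…+X_5] = 5·(1/11) = 5/11.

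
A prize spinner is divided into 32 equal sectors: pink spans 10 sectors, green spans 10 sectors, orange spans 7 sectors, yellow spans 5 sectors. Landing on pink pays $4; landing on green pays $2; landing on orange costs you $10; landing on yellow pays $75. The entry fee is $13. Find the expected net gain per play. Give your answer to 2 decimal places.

E[payout] = (10/32)·4 + (10/32)·2 + (7/32)·(-10) + (5/32)·75 = 365/32
Expected profit = 365/32 − 13 = -51/32 ≈ -$1.59

-$1.59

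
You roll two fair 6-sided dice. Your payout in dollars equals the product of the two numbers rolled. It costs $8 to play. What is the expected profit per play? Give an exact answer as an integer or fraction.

Distribution of the product of the two numbers rolled: 1 w.p. 1/36, 2 w.p. 1/18, 3 w.p. 1/18, 4 w.p. 1/12, 5 w.p. 1/18, 6 w.p. 1/9, …
E[payout] = (1/36)·1 + (1/18)·2 + (1/18)·3 + (1/12)·4 + (1/18)·5 + (1/9)·6 + (1/18)·8 + (1/36)·9 + (1/18)·10 + (1/9)·12 + (1/18)·15 + (1/36)·16 + (1/18)·18 + (1/18)·20 + (1/18)·24 + (1/36)·25 + (1/18)·30 + (1/36)·36 = 49/4
Expected profit = 49/4 − 8 = 17/4

17/4 dollars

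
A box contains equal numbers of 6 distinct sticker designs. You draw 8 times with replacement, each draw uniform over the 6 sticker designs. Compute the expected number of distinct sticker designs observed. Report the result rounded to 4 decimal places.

4.6046

Let Xⱼ=1 if type j appears at least once. P(Xⱼ=1) = 1 − ((6−1)/6)^8 = 1288991/1679616.
E[#distinct] = 6·1288991/1679616 = 1288991/279936.
≈ 4.6046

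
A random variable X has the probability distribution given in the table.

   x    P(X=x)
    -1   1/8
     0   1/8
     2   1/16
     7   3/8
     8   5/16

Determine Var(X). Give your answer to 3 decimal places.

E[X] = (1/8)·(-1) + (1/8)·0 + (1/16)·2 + (3/8)·7 + (5/16)·8 = 41/8
E[X²] = (1/8)·1 + (1/8)·0 + (1/16)·4 + (3/8)·49 + (5/16)·64 = 155/4
Var(X) = 155/4 − (41/8)² = 799/64 ≈ 12.484

12.484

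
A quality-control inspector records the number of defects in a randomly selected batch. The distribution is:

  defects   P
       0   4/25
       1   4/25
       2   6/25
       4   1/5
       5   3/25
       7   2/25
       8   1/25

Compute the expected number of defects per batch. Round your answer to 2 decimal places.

E[X] = (4/25)·0 + (4/25)·1 + (6/25)·2 + (1/5)·4 + (3/25)·5 + (2/25)·7 + (1/25)·8
     = 73/25 ≈ 2.92

2.92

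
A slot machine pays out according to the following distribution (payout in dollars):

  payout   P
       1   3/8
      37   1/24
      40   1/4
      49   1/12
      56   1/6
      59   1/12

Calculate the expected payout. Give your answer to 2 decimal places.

$30.25

E[X] = (3/8)·1 + (1/24)·37 + (1/4)·40 + (1/12)·49 + (1/6)·56 + (1/12)·59
     = 121/4 ≈ 30.25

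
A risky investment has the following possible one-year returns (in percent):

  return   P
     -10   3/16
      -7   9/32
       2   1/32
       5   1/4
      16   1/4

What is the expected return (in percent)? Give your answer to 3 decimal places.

E[X] = (3/16)·(-10) + (9/32)·(-7) + (1/32)·2 + (1/4)·5 + (1/4)·16
     = 47/32 ≈ 1.469

1.469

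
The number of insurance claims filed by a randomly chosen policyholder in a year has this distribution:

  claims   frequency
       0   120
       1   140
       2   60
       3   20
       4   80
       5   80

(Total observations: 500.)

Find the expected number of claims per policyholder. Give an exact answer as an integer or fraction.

52/25

Total = 500, so P(claims=0) = 120/500, etc.
E[X] = (6/25)·0 + (7/25)·1 + (3/25)·2 + (1/25)·3 + (4/25)·4 + (4/25)·5
     = 52/25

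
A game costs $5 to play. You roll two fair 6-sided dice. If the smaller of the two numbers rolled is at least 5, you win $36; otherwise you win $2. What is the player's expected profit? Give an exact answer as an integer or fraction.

7/9 dollars

E[payout] = (8/9)·2 + (1/9)·36 = 52/9
Expected profit = 52/9 − 5 = 7/9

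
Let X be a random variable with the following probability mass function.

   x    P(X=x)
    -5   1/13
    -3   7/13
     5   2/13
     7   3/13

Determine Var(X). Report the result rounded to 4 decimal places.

E[X] = (1/13)·(-5) + (7/13)·(-3) + (2/13)·5 + (3/13)·7 = 5/13
E[X²] = (1/13)·25 + (7/13)·9 + (2/13)·25 + (3/13)·49 = 285/13
Var(X) = 285/13 − (5/13)² = 3680/169 ≈ 21.7751

21.7751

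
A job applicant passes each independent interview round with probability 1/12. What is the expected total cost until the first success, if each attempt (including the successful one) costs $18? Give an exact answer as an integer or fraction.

$216

E[#attempts] = 1/p = 12; E[cost] = 18·12 = 216.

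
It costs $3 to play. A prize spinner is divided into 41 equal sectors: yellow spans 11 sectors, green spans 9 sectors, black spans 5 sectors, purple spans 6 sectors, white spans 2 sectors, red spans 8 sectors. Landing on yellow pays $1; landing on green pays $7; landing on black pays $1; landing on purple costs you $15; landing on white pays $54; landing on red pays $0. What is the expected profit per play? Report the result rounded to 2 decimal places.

-$0.63

E[payout] = (11/41)·1 + (9/41)·7 + (5/41)·1 + (6/41)·(-15) + (2/41)·54 + (8/41)·0 = 97/41
Expected profit = 97/41 − 3 = -26/41 ≈ -$0.63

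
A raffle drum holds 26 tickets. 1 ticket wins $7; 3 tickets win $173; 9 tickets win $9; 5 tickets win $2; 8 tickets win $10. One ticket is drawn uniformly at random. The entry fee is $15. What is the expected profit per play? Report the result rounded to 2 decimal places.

$11.81

E[payout] = (1/26)·7 + (3/26)·173 + (9/26)·9 + (5/26)·2 + (8/26)·10 = 697/26
Expected profit = 697/26 − 15 = 307/26 ≈ $11.81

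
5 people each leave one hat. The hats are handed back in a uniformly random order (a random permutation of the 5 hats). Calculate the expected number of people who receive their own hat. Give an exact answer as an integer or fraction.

Let Xᵢ = 1 if person i gets their own hat. For each i, P(Xᵢ=1) = 1/5.
By linearity of expectation, E[X₁+…+X_5] = 5·(1/5) = 1.

1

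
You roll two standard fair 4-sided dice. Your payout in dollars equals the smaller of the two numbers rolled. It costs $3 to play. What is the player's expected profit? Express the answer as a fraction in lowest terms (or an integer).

Distribution of the smaller of the two numbers rolled: 1 w.p. 7/16, 2 w.p. 5/16, 3 w.p. 3/16, 4 w.p. 1/16
E[payout] = (7/16)·1 + (5/16)·2 + (3/16)·3 + (1/16)·4 = 15/8
Expected profit = 15/8 − 3 = -9/8

-9/8 dollars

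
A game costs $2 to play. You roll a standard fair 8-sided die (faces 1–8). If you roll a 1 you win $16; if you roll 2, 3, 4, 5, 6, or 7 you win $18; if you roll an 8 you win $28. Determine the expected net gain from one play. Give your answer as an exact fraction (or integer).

E[payout] = (1/8)·16 + (3/4)·18 + (1/8)·28 = 19
Expected profit = 19 − 2 = 17

$17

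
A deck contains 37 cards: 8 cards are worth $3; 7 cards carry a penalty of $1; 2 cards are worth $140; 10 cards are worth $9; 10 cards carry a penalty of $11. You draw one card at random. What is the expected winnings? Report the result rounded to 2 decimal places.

$7.49

E[payout] = (8/37)·3 + (7/37)·(-1) + (2/37)·140 + (10/37)·9 + (10/37)·(-11) = 277/37
≈ $7.49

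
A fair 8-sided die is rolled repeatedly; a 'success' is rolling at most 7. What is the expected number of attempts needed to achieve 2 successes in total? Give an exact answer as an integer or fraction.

16/7

By linearity (sum of 2 independent geometric waits), E[trials] = 2/p = 2/(7/8) = 16/7.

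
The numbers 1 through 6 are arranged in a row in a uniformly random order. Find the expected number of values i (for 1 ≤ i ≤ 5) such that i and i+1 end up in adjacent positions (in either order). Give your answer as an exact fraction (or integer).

5/3

For each i ∈ {1,…,5}, let Xᵢ = 1 if i and i+1 are adjacent. P(Xᵢ=1) = 2·(6−1)!/6! = 2/6.
By linearity, E[ΣXᵢ] = (5)·(2/6) = 5/3.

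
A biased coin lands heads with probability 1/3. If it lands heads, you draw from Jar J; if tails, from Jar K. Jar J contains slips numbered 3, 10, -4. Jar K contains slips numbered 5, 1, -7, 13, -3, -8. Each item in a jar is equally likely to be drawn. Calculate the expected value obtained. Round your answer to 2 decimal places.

1.11

E[X | Jar J] = (3 + 10 − 4)/3 = 3
E[X | Jar K] = (5 + 1 − 7 + 13 − 3 − 8)/6 = 1/6
E[X] = (1/3)·3 + (2/3)·1/6 = 10/9 ≈ 1.11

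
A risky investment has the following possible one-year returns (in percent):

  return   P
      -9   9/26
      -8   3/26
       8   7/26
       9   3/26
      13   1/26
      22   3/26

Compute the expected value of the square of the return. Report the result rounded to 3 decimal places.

E[X²] = (9/26)·81 + (3/26)·64 + (7/26)·64 + (3/26)·81 + (1/26)·169 + (3/26)·484
     = 3233/26 ≈ 124.346

124.346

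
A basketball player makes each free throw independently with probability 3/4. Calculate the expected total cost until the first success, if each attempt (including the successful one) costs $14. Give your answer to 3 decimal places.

E[#attempts] = 1/p = 4/3; E[cost] = 14·4/3 = 56/3.
≈ 18.667

$18.667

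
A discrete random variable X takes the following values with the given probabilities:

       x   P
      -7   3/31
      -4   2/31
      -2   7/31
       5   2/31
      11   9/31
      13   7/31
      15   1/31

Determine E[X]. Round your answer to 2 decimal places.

E[X] = (3/31)·(-7) + (2/31)·(-4) + (7/31)·(-2) + (2/31)·5 + (9/31)·11 + (7/31)·13 + (1/31)·15
     = 172/31 ≈ 5.55

5.55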